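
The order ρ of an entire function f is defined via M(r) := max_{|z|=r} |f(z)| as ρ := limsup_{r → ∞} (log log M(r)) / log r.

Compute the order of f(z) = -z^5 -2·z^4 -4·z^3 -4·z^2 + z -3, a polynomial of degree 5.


|f(z)| ≤ Σ|c_k|·r^k = O(r^5) as r → ∞. Polynomial growth is O(e^{r^ε}) for every ε > 0 (since r^5/e^{r^ε} → 0), so ρ ≤ ε for all ε > 0, i.e. ρ = 0. Every nonconstant polynomial has order 0.
Therefore ρ = 0.

Order ρ = 0.


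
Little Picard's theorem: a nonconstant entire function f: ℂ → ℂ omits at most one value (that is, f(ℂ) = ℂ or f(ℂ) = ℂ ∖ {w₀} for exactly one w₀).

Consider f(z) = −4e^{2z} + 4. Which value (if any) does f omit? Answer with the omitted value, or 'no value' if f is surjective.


Little Picard bounds the complement of f(ℂ) to at most one point.
e^{2z} is never zero on ℂ, so -4·e^{2z} takes every value in ℂ ∖ {0}. Adding 4 shifts the range to ℂ ∖ {4}. Thus f omits exactly the value 4.

Omitted value: 4.


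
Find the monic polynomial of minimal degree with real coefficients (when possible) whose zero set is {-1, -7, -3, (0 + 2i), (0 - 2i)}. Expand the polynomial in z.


The polynomial is p(z) = ∏_{α ∈ S} (z − α), where S = {-1, -7, -3, (0 + 2i), (0 - 2i)}.
Expanding the product yields: p(z) = z^5 + 11·z^4 + 35·z^3 + 65·z^2 + 124·z + 84.
Note conjugate pairs combine to real quadratics: (z − (0+2i))(z − (0−2i)) = z² + 4.
The resulting polynomial has degree 5 and real coefficients as required.

p(z) = z^5 + 11·z^4 + 35·z^3 + 65·z^2 + 124·z + 84.


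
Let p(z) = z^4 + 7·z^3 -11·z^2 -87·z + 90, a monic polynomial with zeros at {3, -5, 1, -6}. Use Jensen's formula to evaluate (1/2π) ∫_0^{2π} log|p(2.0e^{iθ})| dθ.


Zeros: -6, -5, 1, 3; r = 2.0.
Inside |z| < r: 1. Outside (|z| ≥ r): -6, -5, 3.
p(0) = 90, so log|p(0)| = log(90) = 4.4998.
Apply Jensen: I(r) = log|p(0)| + Σ_k log(r/|z_k|), summed over zeros inside |z| < r.
  log(r/|z_k|) for z_k = 1: log(2.0/1) = 0.6931
  Outside zeros (-6, -5, 3) contribute nothing to the Jensen sum.
Sum over inside zeros: 0.6931.
I(r) = log|p(0)| + (inside sum) = 4.4998 + 0.6931 = 5.1930.
Note: since some zeros are outside |z| ≤ r, the simplified n·log(r) form does NOT apply — only the inside zeros contribute.

I(r) ≈ 5.1930.


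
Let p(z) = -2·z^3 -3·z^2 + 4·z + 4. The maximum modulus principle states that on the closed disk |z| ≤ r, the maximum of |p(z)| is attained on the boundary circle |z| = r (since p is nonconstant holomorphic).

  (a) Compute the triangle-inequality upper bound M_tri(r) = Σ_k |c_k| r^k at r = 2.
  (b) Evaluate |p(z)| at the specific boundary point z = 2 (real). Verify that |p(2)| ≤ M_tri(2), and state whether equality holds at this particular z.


Coefficients: c_0 = 4, c_1 = 4, c_2 = -3, c_3 = -2. Radius r = 2.
Part (a). Triangle bound: M_tri(r) = Σ_k |c_k| r^k
  = |4|·2^0 + |4|·2^1 + |-3|·2^2 + |-2|·2^3
  = 4 + 8 + 12 + 16 = 40.
This bounds M(r) := max_{|z|=r} |p(z)| from above; equality holds iff all terms c_k z^k can be made to align in phase at a single z on |z|=r.
Part (b). At z = 2 (real, on the circle |z| = r):
  p(2) = (4)·2^0 + (4)·2^1 + (-3)·2^2 + (-2)·2^3 = -16.
  |p(2)| = 16.
Check: |p(2)| = 16 ≤ 40 = M_tri(2). ✓ Equality does not hold at z = 2 (the coefficients have mixed signs, so the terms do not all align in phase there).

M_tri(2) = 40; |p(2)| = 16; equality at z=2: no.


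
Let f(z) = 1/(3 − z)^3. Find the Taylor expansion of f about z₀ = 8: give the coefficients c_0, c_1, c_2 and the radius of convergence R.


Let w = z − z₀, so z = z₀ + w.
Then 3 − z = 3 − (z₀ + w) = (3 − z₀) − w = -5 − w.
f(z) = 1/(-5 − w)^3 = (1/(-5)^3) · (1 − w/(-5))^{−3}.
By the binomial series (1−u)^{−3} = Σ_{n≥0} C(n+2, 2) u^n for |u|<1, with u = w/(-5):
  c_n = C(n+2, 2) / (-5)^(n+3).
  c_0 = 1/(-5)^3 = -1/125.
  c_1 = 3/(-5)^4 = 3/625.
  c_2 = 6/(-5)^5 = -6/3125.
The series is valid for |w/d| < 1, i.e. |z − z₀| < |d|.
Radius of convergence: R = |3 − z₀| = |-5| = 5 (distance from z₀ to the singularity z = 3).

c_0 = -1/125, c_1 = 3/625, c_2 = -6/3125; R = 5.


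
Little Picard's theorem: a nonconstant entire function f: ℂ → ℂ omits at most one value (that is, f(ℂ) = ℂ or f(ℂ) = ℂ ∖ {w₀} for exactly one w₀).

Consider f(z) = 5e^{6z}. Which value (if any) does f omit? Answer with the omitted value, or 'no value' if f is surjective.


Little Picard bounds the complement of f(ℂ) to at most one point.
e^{6z} is never zero on ℂ, so 5·e^{6z} takes every value in ℂ ∖ {0}. Adding 0 shifts the range to ℂ ∖ {0}. Thus f omits exactly the value 0.

Omitted value: 0.


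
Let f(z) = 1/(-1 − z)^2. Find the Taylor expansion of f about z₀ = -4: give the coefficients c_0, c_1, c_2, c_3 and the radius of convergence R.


Let w = z − z₀, so z = z₀ + w.
Then -1 − z = -1 − (z₀ + w) = (-1 − z₀) − w = 3 − w.
f(z) = 1/(3 − w)^2 = (1/(3)^2) · (1 − w/(3))^{−2}.
By the binomial series (1−u)^{−2} = Σ_{n≥0} C(n+1, 1) u^n for |u|<1, with u = w/(3):
  c_n = C(n+1, 1) / (3)^(n+2).
  c_0 = 1/(3)^2 = 1/9.
  c_1 = 2/(3)^3 = 2/27.
  c_2 = 3/(3)^4 = 1/27.
  c_3 = 4/(3)^5 = 4/243.
The series is valid for |w/d| < 1, i.e. |z − z₀| < |d|.
Radius of convergence: R = |-1 − z₀| = |3| = 3 (distance from z₀ to the singularity z = -1).

c_0 = 1/9, c_1 = 2/27, c_2 = 1/27, c_3 = 4/243; R = 3.


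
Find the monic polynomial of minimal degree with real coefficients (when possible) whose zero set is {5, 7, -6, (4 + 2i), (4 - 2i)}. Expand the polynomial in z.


The polynomial is p(z) = ∏_{α ∈ S} (z − α), where S = {5, 7, -6, (4 + 2i), (4 - 2i)}.
Expanding the product yields: p(z) = z^5 -14·z^4 + 31·z^3 + 386·z^2 -2420·z + 4200.
Note conjugate pairs combine to real quadratics: (z − (4+2i))(z − (4−2i)) = z² − 8z + 20.
The resulting polynomial has degree 5 and real coefficients as required.

p(z) = z^5 -14·z^4 + 31·z^3 + 386·z^2 -2420·z + 4200.


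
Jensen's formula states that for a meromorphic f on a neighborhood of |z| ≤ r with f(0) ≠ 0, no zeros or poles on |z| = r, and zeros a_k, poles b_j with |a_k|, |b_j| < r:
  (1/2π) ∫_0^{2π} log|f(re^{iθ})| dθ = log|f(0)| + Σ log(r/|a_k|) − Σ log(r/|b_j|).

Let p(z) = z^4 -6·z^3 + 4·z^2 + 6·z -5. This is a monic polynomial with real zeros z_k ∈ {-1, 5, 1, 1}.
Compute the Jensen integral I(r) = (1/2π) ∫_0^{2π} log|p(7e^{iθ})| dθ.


Zeros: -1, 1, 1, 5; r = 7.
Inside |z| < r: -1, 1, 1, 5. Outside (|z| ≥ r): ∅.
p(0) = -5, so log|p(0)| = log(5) = 1.6094.
Apply Jensen: I(r) = log|p(0)| + Σ_k log(r/|z_k|), summed over zeros inside |z| < r.
  log(r/|z_k|) for z_k = -1: log(7/1) = 1.9459
  log(r/|z_k|) for z_k = 5: log(7/5) = 0.3365
  log(r/|z_k|) for z_k = 1: log(7/1) = 1.9459
  log(r/|z_k|) for z_k = 1: log(7/1) = 1.9459
Sum over inside zeros: 6.1742.
I(r) = log|p(0)| + (inside sum) = 1.6094 + 6.1742 = 7.7836.
Closed form (all zeros inside, monic): I(r) = n·log(r) = 4·log(7) = 7.7836. ✓

I(r) ≈ 7.7836.


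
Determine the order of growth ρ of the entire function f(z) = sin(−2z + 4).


sin(w) is a linear combination of e^{iw} and e^{−iw} (or e^w, e^{−w} in the hyperbolic case), so |sin(w)| ≤ e^{|w|}. With w = −2z + 4, |w| ≤ 2|z| + 4 = 2r + 4 on |z| = r, giving M(r) ≤ e^{2r + 4}, so ρ ≤ 1. On a suitable ray (z = it for sin/cos; z = t for sinh/cosh, t real → ∞), |sin(−2z + 4)| grows like e^{2|t|}/2, so ρ ≥ 1. Hence ρ = 1.
Therefore ρ = 1.

Order ρ = 1.


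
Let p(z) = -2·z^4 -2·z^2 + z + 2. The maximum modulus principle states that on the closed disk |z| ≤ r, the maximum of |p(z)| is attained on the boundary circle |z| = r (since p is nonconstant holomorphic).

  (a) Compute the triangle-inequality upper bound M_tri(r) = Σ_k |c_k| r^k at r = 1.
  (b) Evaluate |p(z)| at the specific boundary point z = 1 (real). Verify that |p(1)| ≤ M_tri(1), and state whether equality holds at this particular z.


Coefficients: c_0 = 2, c_1 = 1, c_2 = -2, c_3 = 0, c_4 = -2. Radius r = 1.
Part (a). Triangle bound: M_tri(r) = Σ_k |c_k| r^k
  = |2|·1^0 + |1|·1^1 + |-2|·1^2 + |0|·1^3 + |-2|·1^4
  = 2 + 1 + 2 + 0 + 2 = 7.
This bounds M(r) := max_{|z|=r} |p(z)| from above; equality holds iff all terms c_k z^k can be made to align in phase at a single z on |z|=r.
Part (b). At z = 1 (real, on the circle |z| = r):
  p(1) = (2)·1^0 + (1)·1^1 + (-2)·1^2 + (0)·1^3 + (-2)·1^4 = -1.
  |p(1)| = 1.
Check: |p(1)| = 1 ≤ 7 = M_tri(1). ✓ Equality does not hold at z = 1 (the coefficients have mixed signs, so the terms do not all align in phase there).

M_tri(1) = 7; |p(1)| = 1; equality at z=1: no.


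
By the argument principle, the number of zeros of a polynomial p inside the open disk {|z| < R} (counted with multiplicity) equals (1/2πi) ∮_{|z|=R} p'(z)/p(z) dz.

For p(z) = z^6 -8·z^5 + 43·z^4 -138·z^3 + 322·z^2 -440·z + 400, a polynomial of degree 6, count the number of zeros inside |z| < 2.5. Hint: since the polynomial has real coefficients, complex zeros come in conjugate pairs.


The zeros of p are: (1 + 2i), (1 - 2i), (2 + 2i), (2 - 2i), (1 + 3i), (1 - 3i).
Their magnitudes are: 2.236, 2.236, 2.828, 2.828, 3.162, 3.162.
Zeros with |z| < R = 2.5: (1 + 2i), (1 - 2i).
Count = 2.
By the argument principle, (1/2πi) ∮_{|z|=R} p'(z)/p(z) dz equals exactly this count.

Number of zeros inside |z| < 2.5: 2.


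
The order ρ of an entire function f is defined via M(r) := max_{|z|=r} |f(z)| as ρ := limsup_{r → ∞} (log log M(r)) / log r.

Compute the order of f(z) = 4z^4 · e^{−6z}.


M(r) = max_{|z|=r} |4|·|z|^4·|e^{−6z}| = 4·r^4 · e^{6r^1} (the factors attain their maxima compatibly on |z|=r). Then log M(r) = log 4 + 4·log r + 6r^1, dominated by the last term, so log log M(r) ~ 1·log r. The polynomial factor 4z^4 contributes only a log r term and does not affect the order. ρ = 1.
Therefore ρ = 1.

Order ρ = 1.


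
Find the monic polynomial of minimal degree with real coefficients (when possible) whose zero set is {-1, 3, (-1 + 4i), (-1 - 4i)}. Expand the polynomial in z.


The polynomial is p(z) = ∏_{α ∈ S} (z − α), where S = {-1, 3, (-1 + 4i), (-1 - 4i)}.
Expanding the product yields: p(z) = z^4 + 10·z^2 -40·z -51.
Note conjugate pairs combine to real quadratics: (z − (-1+4i))(z − (-1−4i)) = z² + 2z + 17.
The resulting polynomial has degree 4 and real coefficients as required.

p(z) = z^4 + 10·z^2 -40·z -51.


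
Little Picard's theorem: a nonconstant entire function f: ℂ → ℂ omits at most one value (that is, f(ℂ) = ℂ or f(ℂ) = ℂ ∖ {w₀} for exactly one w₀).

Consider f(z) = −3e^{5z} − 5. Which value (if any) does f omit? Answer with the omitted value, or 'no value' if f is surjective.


Little Picard bounds the complement of f(ℂ) to at most one point.
e^{5z} is never zero on ℂ, so -3·e^{5z} takes every value in ℂ ∖ {0}. Adding -5 shifts the range to ℂ ∖ {-5}. Thus f omits exactly the value -5.

Omitted value: -5.


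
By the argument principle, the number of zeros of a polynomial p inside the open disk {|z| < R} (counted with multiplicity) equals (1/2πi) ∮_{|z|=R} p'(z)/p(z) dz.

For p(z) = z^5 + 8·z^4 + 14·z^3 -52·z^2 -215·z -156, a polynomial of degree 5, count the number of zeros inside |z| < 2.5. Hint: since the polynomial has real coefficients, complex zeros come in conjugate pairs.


The zeros of p are: (-3 + 2i), (-3 - 2i), 3, -4, -1.
Their magnitudes are: 3.606, 3.606, 3, 4, 1.
Zeros with |z| < R = 2.5: -1.
Count = 1.
By the argument principle, (1/2πi) ∮_{|z|=R} p'(z)/p(z) dz equals exactly this count.

Number of zeros inside |z| < 2.5: 1.


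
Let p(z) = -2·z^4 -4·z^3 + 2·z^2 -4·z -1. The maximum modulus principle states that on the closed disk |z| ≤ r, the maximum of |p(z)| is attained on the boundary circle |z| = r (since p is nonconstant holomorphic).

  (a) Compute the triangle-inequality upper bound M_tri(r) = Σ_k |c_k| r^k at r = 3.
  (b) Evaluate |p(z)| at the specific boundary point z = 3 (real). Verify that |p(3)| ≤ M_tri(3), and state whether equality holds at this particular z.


Coefficients: c_0 = -1, c_1 = -4, c_2 = 2, c_3 = -4, c_4 = -2. Radius r = 3.
Part (a). Triangle bound: M_tri(r) = Σ_k |c_k| r^k
  = |-1|·3^0 + |-4|·3^1 + |2|·3^2 + |-4|·3^3 + |-2|·3^4
  = 1 + 12 + 18 + 108 + 162 = 301.
This bounds M(r) := max_{|z|=r} |p(z)| from above; equality holds iff all terms c_k z^k can be made to align in phase at a single z on |z|=r.
Part (b). At z = 3 (real, on the circle |z| = r):
  p(3) = (-1)·3^0 + (-4)·3^1 + (2)·3^2 + (-4)·3^3 + (-2)·3^4 = -265.
  |p(3)| = 265.
Check: |p(3)| = 265 ≤ 301 = M_tri(3). ✓ Equality does not hold at z = 3 (the coefficients have mixed signs, so the terms do not all align in phase there).

M_tri(3) = 301; |p(3)| = 265; equality at z=3: no.


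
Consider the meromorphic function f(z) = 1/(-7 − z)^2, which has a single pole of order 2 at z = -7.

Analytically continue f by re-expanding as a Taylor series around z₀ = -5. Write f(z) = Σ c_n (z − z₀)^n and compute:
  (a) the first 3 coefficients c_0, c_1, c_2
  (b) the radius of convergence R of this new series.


Let w = z − z₀, so z = z₀ + w.
Then -7 − z = -7 − (z₀ + w) = (-7 − z₀) − w = -2 − w.
f(z) = 1/(-2 − w)^2 = (1/(-2)^2) · (1 − w/(-2))^{−2}.
By the binomial series (1−u)^{−2} = Σ_{n≥0} C(n+1, 1) u^n for |u|<1, with u = w/(-2):
  c_n = C(n+1, 1) / (-2)^(n+2).
  c_0 = 1/(-2)^2 = 1/4.
  c_1 = 2/(-2)^3 = -1/4.
  c_2 = 3/(-2)^4 = 3/16.
The series is valid for |w/d| < 1, i.e. |z − z₀| < |d|.
Radius of convergence: R = |-7 − z₀| = |-2| = 2 (distance from z₀ to the singularity z = -7).

c_0 = 1/4, c_1 = -1/4, c_2 = 3/16; R = 2.


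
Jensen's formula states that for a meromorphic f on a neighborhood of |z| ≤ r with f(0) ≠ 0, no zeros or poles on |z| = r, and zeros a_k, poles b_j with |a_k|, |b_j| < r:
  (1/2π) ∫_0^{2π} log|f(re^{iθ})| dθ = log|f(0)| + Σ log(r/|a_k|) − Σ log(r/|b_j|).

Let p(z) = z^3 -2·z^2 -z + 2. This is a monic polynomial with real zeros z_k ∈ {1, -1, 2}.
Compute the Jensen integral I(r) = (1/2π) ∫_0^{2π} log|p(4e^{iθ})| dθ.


Zeros: -1, 1, 2; r = 4.
Inside |z| < r: -1, 1, 2. Outside (|z| ≥ r): ∅.
p(0) = 2, so log|p(0)| = log(2) = 0.6931.
Apply Jensen: I(r) = log|p(0)| + Σ_k log(r/|z_k|), summed over zeros inside |z| < r.
  log(r/|z_k|) for z_k = 1: log(4/1) = 1.3863
  log(r/|z_k|) for z_k = -1: log(4/1) = 1.3863
  log(r/|z_k|) for z_k = 2: log(4/2) = 0.6931
Sum over inside zeros: 3.4657.
I(r) = log|p(0)| + (inside sum) = 0.6931 + 3.4657 = 4.1589.
Closed form (all zeros inside, monic): I(r) = n·log(r) = 3·log(4) = 4.1589. ✓

I(r) ≈ 4.1589.


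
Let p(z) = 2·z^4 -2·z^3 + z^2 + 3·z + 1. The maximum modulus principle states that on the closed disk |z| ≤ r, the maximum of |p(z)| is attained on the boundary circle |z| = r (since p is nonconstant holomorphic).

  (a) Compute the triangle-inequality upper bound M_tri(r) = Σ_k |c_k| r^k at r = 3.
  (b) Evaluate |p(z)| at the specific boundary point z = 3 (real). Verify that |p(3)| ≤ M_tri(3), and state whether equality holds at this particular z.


Coefficients: c_0 = 1, c_1 = 3, c_2 = 1, c_3 = -2, c_4 = 2. Radius r = 3.
Part (a). Triangle bound: M_tri(r) = Σ_k |c_k| r^k
  = |1|·3^0 + |3|·3^1 + |1|·3^2 + |-2|·3^3 + |2|·3^4
  = 1 + 9 + 9 + 54 + 162 = 235.
This bounds M(r) := max_{|z|=r} |p(z)| from above; equality holds iff all terms c_k z^k can be made to align in phase at a single z on |z|=r.
Part (b). At z = 3 (real, on the circle |z| = r):
  p(3) = (1)·3^0 + (3)·3^1 + (1)·3^2 + (-2)·3^3 + (2)·3^4 = 127.
  |p(3)| = 127.
Check: |p(3)| = 127 ≤ 235 = M_tri(3). ✓ Equality does not hold at z = 3 (the coefficients have mixed signs, so the terms do not all align in phase there).

M_tri(3) = 235; |p(3)| = 127; equality at z=3: no.


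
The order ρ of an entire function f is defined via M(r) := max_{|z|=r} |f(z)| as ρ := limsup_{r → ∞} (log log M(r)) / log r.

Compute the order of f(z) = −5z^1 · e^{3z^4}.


M(r) = max_{|z|=r} |-5|·|z|^1·|e^{3z^4}| = 5·r^1 · e^{3r^4} (the factors attain their maxima compatibly on |z|=r). Then log M(r) = log 5 + 1·log r + 3r^4, dominated by the last term, so log log M(r) ~ 4·log r. The polynomial factor -5z^1 contributes only a log r term and does not affect the order. ρ = 4.
Therefore ρ = 4.

Order ρ = 4.


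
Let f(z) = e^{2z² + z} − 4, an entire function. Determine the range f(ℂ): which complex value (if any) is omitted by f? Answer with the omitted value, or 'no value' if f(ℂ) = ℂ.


Little Picard bounds the complement of f(ℂ) to at most one point.
The exponent g(z) = 2z² + z is a nonconstant polynomial, hence surjective onto ℂ. So e^{g(z)} takes every value in {e^w : w ∈ ℂ} = ℂ ∖ {0}. Adding -4 shifts the range to ℂ ∖ {-4}. f omits exactly -4.

Omitted value: -4.


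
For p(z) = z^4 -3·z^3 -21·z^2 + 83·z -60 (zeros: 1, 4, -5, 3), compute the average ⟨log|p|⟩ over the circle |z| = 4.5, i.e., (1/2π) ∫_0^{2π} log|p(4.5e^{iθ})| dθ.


Zeros: -5, 1, 3, 4; r = 4.5.
Inside |z| < r: 1, 3, 4. Outside (|z| ≥ r): -5.
p(0) = -60, so log|p(0)| = log(60) = 4.0943.
Apply Jensen: I(r) = log|p(0)| + Σ_k log(r/|z_k|), summed over zeros inside |z| < r.
  log(r/|z_k|) for z_k = 1: log(4.5/1) = 1.5041
  log(r/|z_k|) for z_k = 4: log(4.5/4) = 0.1178
  log(r/|z_k|) for z_k = 3: log(4.5/3) = 0.4055
  Outside zeros (-5) contribute nothing to the Jensen sum.
Sum over inside zeros: 2.0273.
I(r) = log|p(0)| + (inside sum) = 4.0943 + 2.0273 = 6.1217.
Note: since some zeros are outside |z| ≤ r, the simplified n·log(r) form does NOT apply — only the inside zeros contribute.

I(r) ≈ 6.1217.


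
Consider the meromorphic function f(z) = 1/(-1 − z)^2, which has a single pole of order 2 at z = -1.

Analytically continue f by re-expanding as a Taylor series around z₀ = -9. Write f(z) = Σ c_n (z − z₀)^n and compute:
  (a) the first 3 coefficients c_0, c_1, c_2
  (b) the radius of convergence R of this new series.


Let w = z − z₀, so z = z₀ + w.
Then -1 − z = -1 − (z₀ + w) = (-1 − z₀) − w = 8 − w.
f(z) = 1/(8 − w)^2 = (1/(8)^2) · (1 − w/(8))^{−2}.
By the binomial series (1−u)^{−2} = Σ_{n≥0} C(n+1, 1) u^n for |u|<1, with u = w/(8):
  c_n = C(n+1, 1) / (8)^(n+2).
  c_0 = 1/(8)^2 = 1/64.
  c_1 = 2/(8)^3 = 1/256.
  c_2 = 3/(8)^4 = 3/4096.
The series is valid for |w/d| < 1, i.e. |z − z₀| < |d|.
Radius of convergence: R = |-1 − z₀| = |8| = 8 (distance from z₀ to the singularity z = -1).

c_0 = 1/64, c_1 = 1/256, c_2 = 3/4096; R = 8.


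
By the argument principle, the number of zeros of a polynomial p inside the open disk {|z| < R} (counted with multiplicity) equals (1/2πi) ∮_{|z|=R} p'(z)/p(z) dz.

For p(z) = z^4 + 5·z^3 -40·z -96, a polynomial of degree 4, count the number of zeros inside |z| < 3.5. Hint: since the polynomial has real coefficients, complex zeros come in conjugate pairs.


The zeros of p are: (-2 + 2i), (-2 - 2i), 3, -4.
Their magnitudes are: 2.828, 2.828, 3, 4.
Zeros with |z| < R = 3.5: (-2 + 2i), (-2 - 2i), 3.
Count = 3.
By the argument principle, (1/2πi) ∮_{|z|=R} p'(z)/p(z) dz equals exactly this count.

Number of zeros inside |z| < 3.5: 3.


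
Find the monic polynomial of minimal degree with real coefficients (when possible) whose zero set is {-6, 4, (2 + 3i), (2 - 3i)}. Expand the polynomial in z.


The polynomial is p(z) = ∏_{α ∈ S} (z − α), where S = {-6, 4, (2 + 3i), (2 - 3i)}.
Expanding the product yields: p(z) = z^4 -2·z^3 -19·z^2 + 122·z -312.
Note conjugate pairs combine to real quadratics: (z − (2+3i))(z − (2−3i)) = z² − 4z + 13.
The resulting polynomial has degree 4 and real coefficients as required.

p(z) = z^4 -2·z^3 -19·z^2 + 122·z -312.


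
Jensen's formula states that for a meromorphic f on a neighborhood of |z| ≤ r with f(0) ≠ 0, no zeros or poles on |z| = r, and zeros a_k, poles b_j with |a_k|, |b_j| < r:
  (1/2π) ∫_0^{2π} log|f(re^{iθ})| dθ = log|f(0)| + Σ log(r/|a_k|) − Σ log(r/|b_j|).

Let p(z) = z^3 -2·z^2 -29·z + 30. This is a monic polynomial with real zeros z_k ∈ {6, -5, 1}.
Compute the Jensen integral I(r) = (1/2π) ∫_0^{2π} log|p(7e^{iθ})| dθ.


Zeros: -5, 1, 6; r = 7.
Inside |z| < r: -5, 1, 6. Outside (|z| ≥ r): ∅.
p(0) = 30, so log|p(0)| = log(30) = 3.4012.
Apply Jensen: I(r) = log|p(0)| + Σ_k log(r/|z_k|), summed over zeros inside |z| < r.
  log(r/|z_k|) for z_k = 6: log(7/6) = 0.1542
  log(r/|z_k|) for z_k = -5: log(7/5) = 0.3365
  log(r/|z_k|) for z_k = 1: log(7/1) = 1.9459
Sum over inside zeros: 2.4365.
I(r) = log|p(0)| + (inside sum) = 3.4012 + 2.4365 = 5.8377.
Closed form (all zeros inside, monic): I(r) = n·log(r) = 3·log(7) = 5.8377. ✓

I(r) ≈ 5.8377.


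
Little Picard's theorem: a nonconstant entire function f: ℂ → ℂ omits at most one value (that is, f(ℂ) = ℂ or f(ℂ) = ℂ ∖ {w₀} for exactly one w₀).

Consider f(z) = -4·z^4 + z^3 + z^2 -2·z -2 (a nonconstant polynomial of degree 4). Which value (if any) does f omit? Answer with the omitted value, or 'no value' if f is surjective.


Little Picard bounds the complement of f(ℂ) to at most one point.
For every w ∈ ℂ, the equation p(z) − w = 0 is a nonconstant polynomial in z and hence has at least one root by the fundamental theorem of algebra. So p is surjective onto ℂ, omitting no value.

Omitted value: no value.


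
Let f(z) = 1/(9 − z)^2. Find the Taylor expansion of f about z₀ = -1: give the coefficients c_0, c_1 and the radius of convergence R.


Let w = z − z₀, so z = z₀ + w.
Then 9 − z = 9 − (z₀ + w) = (9 − z₀) − w = 10 − w.
f(z) = 1/(10 − w)^2 = (1/(10)^2) · (1 − w/(10))^{−2}.
By the binomial series (1−u)^{−2} = Σ_{n≥0} C(n+1, 1) u^n for |u|<1, with u = w/(10):
  c_n = C(n+1, 1) / (10)^(n+2).
  c_0 = 1/(10)^2 = 1/100.
  c_1 = 2/(10)^3 = 1/500.
The series is valid for |w/d| < 1, i.e. |z − z₀| < |d|.
Radius of convergence: R = |9 − z₀| = |10| = 10 (distance from z₀ to the singularity z = 9).

c_0 = 1/100, c_1 = 1/500; R = 10.


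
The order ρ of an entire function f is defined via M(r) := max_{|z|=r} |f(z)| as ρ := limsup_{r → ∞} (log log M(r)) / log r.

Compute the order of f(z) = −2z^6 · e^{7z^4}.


M(r) = max_{|z|=r} |-2|·|z|^6·|e^{7z^4}| = 2·r^6 · e^{7r^4} (the factors attain their maxima compatibly on |z|=r). Then log M(r) = log 2 + 6·log r + 7r^4, dominated by the last term, so log log M(r) ~ 4·log r. The polynomial factor -2z^6 contributes only a log r term and does not affect the order. ρ = 4.
Therefore ρ = 4.

Order ρ = 4.


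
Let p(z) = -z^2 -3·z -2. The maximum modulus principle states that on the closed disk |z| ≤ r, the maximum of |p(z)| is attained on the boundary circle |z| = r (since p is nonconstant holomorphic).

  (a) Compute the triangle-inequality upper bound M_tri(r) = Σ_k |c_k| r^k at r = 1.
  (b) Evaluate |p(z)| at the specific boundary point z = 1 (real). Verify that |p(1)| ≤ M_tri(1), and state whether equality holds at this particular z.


Coefficients: c_0 = -2, c_1 = -3, c_2 = -1. Radius r = 1.
Part (a). Triangle bound: M_tri(r) = Σ_k |c_k| r^k
  = |-2|·1^0 + |-3|·1^1 + |-1|·1^2
  = 2 + 3 + 1 = 6.
This bounds M(r) := max_{|z|=r} |p(z)| from above; equality holds iff all terms c_k z^k can be made to align in phase at a single z on |z|=r.
Part (b). At z = 1 (real, on the circle |z| = r):
  p(1) = (-2)·1^0 + (-3)·1^1 + (-1)·1^2 = -6.
  |p(1)| = 6.
Since all nonzero coefficients share the same sign, |p(1)| = 6 = M_tri(1); the triangle bound is attained at z = 1, so in fact M(r) = 6.

M_tri(1) = 6; |p(1)| = 6; equality at z=1: yes.


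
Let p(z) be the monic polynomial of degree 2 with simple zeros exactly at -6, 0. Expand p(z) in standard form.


The polynomial is p(z) = ∏_{α ∈ S} (z − α), where S = {-6, 0}.
Expanding the product yields: p(z) = z^2 + 6·z.
The resulting polynomial has degree 2 and real coefficients as required.

p(z) = z^2 + 6·z.


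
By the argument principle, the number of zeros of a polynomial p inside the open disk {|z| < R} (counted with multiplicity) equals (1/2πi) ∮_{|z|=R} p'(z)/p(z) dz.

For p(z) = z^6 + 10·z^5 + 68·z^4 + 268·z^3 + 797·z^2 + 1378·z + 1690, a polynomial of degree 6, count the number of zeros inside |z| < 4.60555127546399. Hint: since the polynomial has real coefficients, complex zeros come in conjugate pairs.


The zeros of p are: (-2 + 3i), (-2 - 3i), (-2 + 3i), (-2 - 3i), (-1 + 3i), (-1 - 3i).
Their magnitudes are: 3.606, 3.606, 3.606, 3.606, 3.162, 3.162.
Zeros with |z| < R = 4.60555127546399: (-2 + 3i), (-2 - 3i), (-2 + 3i), (-2 - 3i), (-1 + 3i), (-1 - 3i).
Count = 6.
By the argument principle, (1/2πi) ∮_{|z|=R} p'(z)/p(z) dz equals exactly this count.

Number of zeros inside |z| < 4.60555127546399: 6.


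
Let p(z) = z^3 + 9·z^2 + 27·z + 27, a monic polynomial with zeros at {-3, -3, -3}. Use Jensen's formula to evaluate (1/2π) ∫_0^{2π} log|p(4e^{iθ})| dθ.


Zeros: -3, -3, -3; r = 4.
Inside |z| < r: -3, -3, -3. Outside (|z| ≥ r): ∅.
p(0) = 27, so log|p(0)| = log(27) = 3.2958.
Apply Jensen: I(r) = log|p(0)| + Σ_k log(r/|z_k|), summed over zeros inside |z| < r.
  log(r/|z_k|) for z_k = -3: log(4/3) = 0.2877
  log(r/|z_k|) for z_k = -3: log(4/3) = 0.2877
  log(r/|z_k|) for z_k = -3: log(4/3) = 0.2877
Sum over inside zeros: 0.8630.
I(r) = log|p(0)| + (inside sum) = 3.2958 + 0.8630 = 4.1589.
Closed form (all zeros inside, monic): I(r) = n·log(r) = 3·log(4) = 4.1589. ✓

I(r) ≈ 4.1589.


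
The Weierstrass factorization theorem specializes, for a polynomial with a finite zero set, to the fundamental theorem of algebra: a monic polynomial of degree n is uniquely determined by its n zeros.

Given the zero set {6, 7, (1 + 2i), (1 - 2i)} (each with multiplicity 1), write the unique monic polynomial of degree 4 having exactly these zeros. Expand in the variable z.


The polynomial is p(z) = ∏_{α ∈ S} (z − α), where S = {6, 7, (1 + 2i), (1 - 2i)}.
Expanding the product yields: p(z) = z^4 -15·z^3 + 73·z^2 -149·z + 210.
Note conjugate pairs combine to real quadratics: (z − (1+2i))(z − (1−2i)) = z² − 2z + 5.
The resulting polynomial has degree 4 and real coefficients as required.

p(z) = z^4 -15·z^3 + 73·z^2 -149·z + 210.


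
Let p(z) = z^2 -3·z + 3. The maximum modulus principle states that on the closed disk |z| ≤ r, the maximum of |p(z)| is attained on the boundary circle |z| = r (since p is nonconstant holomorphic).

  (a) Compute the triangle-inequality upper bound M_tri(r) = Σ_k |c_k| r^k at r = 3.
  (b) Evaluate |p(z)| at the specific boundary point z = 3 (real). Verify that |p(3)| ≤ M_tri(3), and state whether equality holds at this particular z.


Coefficients: c_0 = 3, c_1 = -3, c_2 = 1. Radius r = 3.
Part (a). Triangle bound: M_tri(r) = Σ_k |c_k| r^k
  = |3|·3^0 + |-3|·3^1 + |1|·3^2
  = 3 + 9 + 9 = 21.
This bounds M(r) := max_{|z|=r} |p(z)| from above; equality holds iff all terms c_k z^k can be made to align in phase at a single z on |z|=r.
Part (b). At z = 3 (real, on the circle |z| = r):
  p(3) = (3)·3^0 + (-3)·3^1 + (1)·3^2 = 3.
  |p(3)| = 3.
Check: |p(3)| = 3 ≤ 21 = M_tri(3). ✓ Equality does not hold at z = 3 (the coefficients have mixed signs, so the terms do not all align in phase there).

M_tri(3) = 21; |p(3)| = 3; equality at z=3: no.


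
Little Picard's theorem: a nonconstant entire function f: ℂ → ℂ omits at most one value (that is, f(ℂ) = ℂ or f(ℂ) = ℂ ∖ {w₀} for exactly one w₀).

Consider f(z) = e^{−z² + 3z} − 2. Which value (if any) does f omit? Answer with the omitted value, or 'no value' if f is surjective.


Little Picard bounds the complement of f(ℂ) to at most one point.
The exponent g(z) = −z² + 3z is a nonconstant polynomial, hence surjective onto ℂ. So e^{g(z)} takes every value in {e^w : w ∈ ℂ} = ℂ ∖ {0}. Adding -2 shifts the range to ℂ ∖ {-2}. f omits exactly -2.

Omitted value: -2.


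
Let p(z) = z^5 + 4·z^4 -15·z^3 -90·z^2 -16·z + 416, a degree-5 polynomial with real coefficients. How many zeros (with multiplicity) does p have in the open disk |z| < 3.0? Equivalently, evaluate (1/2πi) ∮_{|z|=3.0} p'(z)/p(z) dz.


The zeros of p are: 2, (-3 + 2i), (-3 - 2i), 4, -4.
Their magnitudes are: 2, 3.606, 3.606, 4, 4.
Zeros with |z| < R = 3.0: 2.
Count = 1.
By the argument principle, (1/2πi) ∮_{|z|=R} p'(z)/p(z) dz equals exactly this count.

Number of zeros inside |z| < 3.0: 1.


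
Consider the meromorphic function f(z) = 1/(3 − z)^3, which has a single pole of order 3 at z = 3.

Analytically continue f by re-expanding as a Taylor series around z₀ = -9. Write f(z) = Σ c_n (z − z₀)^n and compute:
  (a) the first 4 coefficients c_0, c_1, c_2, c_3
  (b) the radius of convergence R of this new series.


Let w = z − z₀, so z = z₀ + w.
Then 3 − z = 3 − (z₀ + w) = (3 − z₀) − w = 12 − w.
f(z) = 1/(12 − w)^3 = (1/(12)^3) · (1 − w/(12))^{−3}.
By the binomial series (1−u)^{−3} = Σ_{n≥0} C(n+2, 2) u^n for |u|<1, with u = w/(12):
  c_n = C(n+2, 2) / (12)^(n+3).
  c_0 = 1/(12)^3 = 1/1728.
  c_1 = 3/(12)^4 = 1/6912.
  c_2 = 6/(12)^5 = 1/41472.
  c_3 = 10/(12)^6 = 5/1492992.
The series is valid for |w/d| < 1, i.e. |z − z₀| < |d|.
Radius of convergence: R = |3 − z₀| = |12| = 12 (distance from z₀ to the singularity z = 3).

c_0 = 1/1728, c_1 = 1/6912, c_2 = 1/41472, c_3 = 5/1492992; R = 12.


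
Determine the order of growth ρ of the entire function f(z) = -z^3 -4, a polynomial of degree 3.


|f(z)| ≤ Σ|c_k|·r^k = O(r^3) as r → ∞. Polynomial growth is O(e^{r^ε}) for every ε > 0 (since r^3/e^{r^ε} → 0), so ρ ≤ ε for all ε > 0, i.e. ρ = 0. Every nonconstant polynomial has order 0.
Therefore ρ = 0.

Order ρ = 0.


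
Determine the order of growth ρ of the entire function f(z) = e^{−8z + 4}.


|e^{−8z + 4}| = e^{Re(-8·z) + 4} ≤ e^{8|z|^1 + 4} = e^{8r^1 + 4} on |z| = r, so ρ ≤ 1. Choosing z on |z|=r so that -8·z is real positive (always possible by picking arg z appropriately) gives |f(z)| = e^{8r^1 + 4}, matching the bound. The additive constant 4 does not affect log log M(r) ~ 1·log r. Hence ρ = 1.
Therefore ρ = 1.

Order ρ = 1.


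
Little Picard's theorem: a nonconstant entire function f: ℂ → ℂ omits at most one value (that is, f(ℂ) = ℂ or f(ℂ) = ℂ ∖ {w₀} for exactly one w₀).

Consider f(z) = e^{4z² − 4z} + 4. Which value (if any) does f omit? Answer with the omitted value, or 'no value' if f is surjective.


Little Picard bounds the complement of f(ℂ) to at most one point.
The exponent g(z) = 4z² − 4z is a nonconstant polynomial, hence surjective onto ℂ. So e^{g(z)} takes every value in {e^w : w ∈ ℂ} = ℂ ∖ {0}. Adding 4 shifts the range to ℂ ∖ {4}. f omits exactly 4.

Omitted value: 4.


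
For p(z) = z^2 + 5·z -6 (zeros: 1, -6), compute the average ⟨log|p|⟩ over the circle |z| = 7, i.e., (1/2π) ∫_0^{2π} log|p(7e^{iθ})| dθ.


Zeros: -6, 1; r = 7.
Inside |z| < r: -6, 1. Outside (|z| ≥ r): ∅.
p(0) = -6, so log|p(0)| = log(6) = 1.7918.
Apply Jensen: I(r) = log|p(0)| + Σ_k log(r/|z_k|), summed over zeros inside |z| < r.
  log(r/|z_k|) for z_k = 1: log(7/1) = 1.9459
  log(r/|z_k|) for z_k = -6: log(7/6) = 0.1542
Sum over inside zeros: 2.1001.
I(r) = log|p(0)| + (inside sum) = 1.7918 + 2.1001 = 3.8918.
Closed form (all zeros inside, monic): I(r) = n·log(r) = 2·log(7) = 3.8918. ✓

I(r) ≈ 3.8918.


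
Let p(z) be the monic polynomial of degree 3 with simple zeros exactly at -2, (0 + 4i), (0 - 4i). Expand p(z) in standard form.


The polynomial is p(z) = ∏_{α ∈ S} (z − α), where S = {-2, (0 + 4i), (0 - 4i)}.
Expanding the product yields: p(z) = z^3 + 2·z^2 + 16·z + 32.
Note conjugate pairs combine to real quadratics: (z − (0+4i))(z − (0−4i)) = z² + 16.
The resulting polynomial has degree 3 and real coefficients as required.

p(z) = z^3 + 2·z^2 + 16·z + 32.


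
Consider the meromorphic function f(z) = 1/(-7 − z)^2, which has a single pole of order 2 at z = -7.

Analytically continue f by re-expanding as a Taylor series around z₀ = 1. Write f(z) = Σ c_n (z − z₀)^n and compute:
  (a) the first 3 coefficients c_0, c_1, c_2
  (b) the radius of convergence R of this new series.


Let w = z − z₀, so z = z₀ + w.
Then -7 − z = -7 − (z₀ + w) = (-7 − z₀) − w = -8 − w.
f(z) = 1/(-8 − w)^2 = (1/(-8)^2) · (1 − w/(-8))^{−2}.
By the binomial series (1−u)^{−2} = Σ_{n≥0} C(n+1, 1) u^n for |u|<1, with u = w/(-8):
  c_n = C(n+1, 1) / (-8)^(n+2).
  c_0 = 1/(-8)^2 = 1/64.
  c_1 = 2/(-8)^3 = -1/256.
  c_2 = 3/(-8)^4 = 3/4096.
The series is valid for |w/d| < 1, i.e. |z − z₀| < |d|.
Radius of convergence: R = |-7 − z₀| = |-8| = 8 (distance from z₀ to the singularity z = -7).

c_0 = 1/64, c_1 = -1/256, c_2 = 3/4096; R = 8.


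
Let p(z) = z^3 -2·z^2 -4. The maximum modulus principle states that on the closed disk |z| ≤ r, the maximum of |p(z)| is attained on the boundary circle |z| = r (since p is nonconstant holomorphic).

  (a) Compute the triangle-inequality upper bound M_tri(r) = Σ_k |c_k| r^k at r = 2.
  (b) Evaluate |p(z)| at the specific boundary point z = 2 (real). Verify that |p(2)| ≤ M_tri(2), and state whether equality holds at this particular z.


Coefficients: c_0 = -4, c_1 = 0, c_2 = -2, c_3 = 1. Radius r = 2.
Part (a). Triangle bound: M_tri(r) = Σ_k |c_k| r^k
  = |-4|·2^0 + |0|·2^1 + |-2|·2^2 + |1|·2^3
  = 4 + 0 + 8 + 8 = 20.
This bounds M(r) := max_{|z|=r} |p(z)| from above; equality holds iff all terms c_k z^k can be made to align in phase at a single z on |z|=r.
Part (b). At z = 2 (real, on the circle |z| = r):
  p(2) = (-4)·2^0 + (0)·2^1 + (-2)·2^2 + (1)·2^3 = -4.
  |p(2)| = 4.
Check: |p(2)| = 4 ≤ 20 = M_tri(2). ✓ Equality does not hold at z = 2 (the coefficients have mixed signs, so the terms do not all align in phase there).

M_tri(2) = 20; |p(2)| = 4; equality at z=2: no.


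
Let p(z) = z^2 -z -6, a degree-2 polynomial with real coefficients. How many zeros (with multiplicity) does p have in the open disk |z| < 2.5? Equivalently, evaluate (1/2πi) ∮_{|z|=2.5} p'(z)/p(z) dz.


The zeros of p are: 3, -2.
Their magnitudes are: 3, 2.
Zeros with |z| < R = 2.5: -2.
Count = 1.
By the argument principle, (1/2πi) ∮_{|z|=R} p'(z)/p(z) dz equals exactly this count.

Number of zeros inside |z| < 2.5: 1.


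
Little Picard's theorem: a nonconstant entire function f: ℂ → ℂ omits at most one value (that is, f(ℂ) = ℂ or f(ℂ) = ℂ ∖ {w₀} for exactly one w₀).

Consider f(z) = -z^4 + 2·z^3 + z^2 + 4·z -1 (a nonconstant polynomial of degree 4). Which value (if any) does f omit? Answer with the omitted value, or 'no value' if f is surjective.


Little Picard bounds the complement of f(ℂ) to at most one point.
For every w ∈ ℂ, the equation p(z) − w = 0 is a nonconstant polynomial in z and hence has at least one root by the fundamental theorem of algebra. So p is surjective onto ℂ, omitting no value.

Omitted value: no value.


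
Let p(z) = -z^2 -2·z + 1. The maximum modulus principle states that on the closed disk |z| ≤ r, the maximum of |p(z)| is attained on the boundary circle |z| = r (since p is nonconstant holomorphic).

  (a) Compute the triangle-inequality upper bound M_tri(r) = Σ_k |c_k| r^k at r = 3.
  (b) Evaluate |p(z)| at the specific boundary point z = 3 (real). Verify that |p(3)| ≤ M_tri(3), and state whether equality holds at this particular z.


Coefficients: c_0 = 1, c_1 = -2, c_2 = -1. Radius r = 3.
Part (a). Triangle bound: M_tri(r) = Σ_k |c_k| r^k
  = |1|·3^0 + |-2|·3^1 + |-1|·3^2
  = 1 + 6 + 9 = 16.
This bounds M(r) := max_{|z|=r} |p(z)| from above; equality holds iff all terms c_k z^k can be made to align in phase at a single z on |z|=r.
Part (b). At z = 3 (real, on the circle |z| = r):
  p(3) = (1)·3^0 + (-2)·3^1 + (-1)·3^2 = -14.
  |p(3)| = 14.
Check: |p(3)| = 14 ≤ 16 = M_tri(3). ✓ Equality does not hold at z = 3 (the coefficients have mixed signs, so the terms do not all align in phase there).

M_tri(3) = 16; |p(3)| = 14; equality at z=3: no.


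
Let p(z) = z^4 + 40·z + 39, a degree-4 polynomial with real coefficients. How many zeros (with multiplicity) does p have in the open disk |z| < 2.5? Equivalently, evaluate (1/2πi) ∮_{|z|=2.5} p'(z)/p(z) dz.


The zeros of p are: (2 + 3i), (2 - 3i), -1, -3.
Their magnitudes are: 3.606, 3.606, 1, 3.
Zeros with |z| < R = 2.5: -1.
Count = 1.
By the argument principle, (1/2πi) ∮_{|z|=R} p'(z)/p(z) dz equals exactly this count.

Number of zeros inside |z| < 2.5: 1.


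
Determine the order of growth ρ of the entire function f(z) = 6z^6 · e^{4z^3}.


M(r) = max_{|z|=r} |6|·|z|^6·|e^{4z^3}| = 6·r^6 · e^{4r^3} (the factors attain their maxima compatibly on |z|=r). Then log M(r) = log 6 + 6·log r + 4r^3, dominated by the last term, so log log M(r) ~ 3·log r. The polynomial factor 6z^6 contributes only a log r term and does not affect the order. ρ = 3.
Therefore ρ = 3.

Order ρ = 3.


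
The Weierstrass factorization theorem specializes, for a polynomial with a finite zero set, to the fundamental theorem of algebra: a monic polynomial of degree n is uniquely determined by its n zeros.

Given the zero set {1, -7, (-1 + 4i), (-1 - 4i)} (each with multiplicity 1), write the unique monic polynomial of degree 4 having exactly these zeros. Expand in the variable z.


The polynomial is p(z) = ∏_{α ∈ S} (z − α), where S = {1, -7, (-1 + 4i), (-1 - 4i)}.
Expanding the product yields: p(z) = z^4 + 8·z^3 + 22·z^2 + 88·z -119.
Note conjugate pairs combine to real quadratics: (z − (-1+4i))(z − (-1−4i)) = z² + 2z + 17.
The resulting polynomial has degree 4 and real coefficients as required.

p(z) = z^4 + 8·z^3 + 22·z^2 + 88·z -119.


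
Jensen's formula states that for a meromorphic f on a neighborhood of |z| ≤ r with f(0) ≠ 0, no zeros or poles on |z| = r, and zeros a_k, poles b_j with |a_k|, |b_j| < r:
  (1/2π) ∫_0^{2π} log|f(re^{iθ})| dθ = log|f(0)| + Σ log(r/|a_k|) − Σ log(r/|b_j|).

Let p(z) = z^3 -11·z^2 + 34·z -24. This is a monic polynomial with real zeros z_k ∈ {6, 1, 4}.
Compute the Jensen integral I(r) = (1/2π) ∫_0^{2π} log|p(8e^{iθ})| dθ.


Zeros: 1, 4, 6; r = 8.
Inside |z| < r: 1, 4, 6. Outside (|z| ≥ r): ∅.
p(0) = -24, so log|p(0)| = log(24) = 3.1781.
Apply Jensen: I(r) = log|p(0)| + Σ_k log(r/|z_k|), summed over zeros inside |z| < r.
  log(r/|z_k|) for z_k = 6: log(8/6) = 0.2877
  log(r/|z_k|) for z_k = 1: log(8/1) = 2.0794
  log(r/|z_k|) for z_k = 4: log(8/4) = 0.6931
Sum over inside zeros: 3.0603.
I(r) = log|p(0)| + (inside sum) = 3.1781 + 3.0603 = 6.2383.
Closed form (all zeros inside, monic): I(r) = n·log(r) = 3·log(8) = 6.2383. ✓

I(r) ≈ 6.2383.


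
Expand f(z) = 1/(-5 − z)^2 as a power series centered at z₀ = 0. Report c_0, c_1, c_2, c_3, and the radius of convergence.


Let w = z − z₀, so z = z₀ + w.
Then -5 − z = -5 − (z₀ + w) = (-5 − z₀) − w = -5 − w.
f(z) = 1/(-5 − w)^2 = (1/(-5)^2) · (1 − w/(-5))^{−2}.
By the binomial series (1−u)^{−2} = Σ_{n≥0} C(n+1, 1) u^n for |u|<1, with u = w/(-5):
  c_n = C(n+1, 1) / (-5)^(n+2).
  c_0 = 1/(-5)^2 = 1/25.
  c_1 = 2/(-5)^3 = -2/125.
  c_2 = 3/(-5)^4 = 3/625.
  c_3 = 4/(-5)^5 = -4/3125.
The series is valid for |w/d| < 1, i.e. |z − z₀| < |d|.
Radius of convergence: R = |-5 − z₀| = |-5| = 5 (distance from z₀ to the singularity z = -5).

c_0 = 1/25, c_1 = -2/125, c_2 = 3/625, c_3 = -4/3125; R = 5.


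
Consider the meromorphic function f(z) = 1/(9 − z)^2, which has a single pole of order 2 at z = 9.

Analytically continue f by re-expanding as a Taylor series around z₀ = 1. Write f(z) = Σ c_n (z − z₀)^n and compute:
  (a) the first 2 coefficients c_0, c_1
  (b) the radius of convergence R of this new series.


Let w = z − z₀, so z = z₀ + w.
Then 9 − z = 9 − (z₀ + w) = (9 − z₀) − w = 8 − w.
f(z) = 1/(8 − w)^2 = (1/(8)^2) · (1 − w/(8))^{−2}.
By the binomial series (1−u)^{−2} = Σ_{n≥0} C(n+1, 1) u^n for |u|<1, with u = w/(8):
  c_n = C(n+1, 1) / (8)^(n+2).
  c_0 = 1/(8)^2 = 1/64.
  c_1 = 2/(8)^3 = 1/256.
The series is valid for |w/d| < 1, i.e. |z − z₀| < |d|.
Radius of convergence: R = |9 − z₀| = |8| = 8 (distance from z₀ to the singularity z = 9).

c_0 = 1/64, c_1 = 1/256; R = 8.
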